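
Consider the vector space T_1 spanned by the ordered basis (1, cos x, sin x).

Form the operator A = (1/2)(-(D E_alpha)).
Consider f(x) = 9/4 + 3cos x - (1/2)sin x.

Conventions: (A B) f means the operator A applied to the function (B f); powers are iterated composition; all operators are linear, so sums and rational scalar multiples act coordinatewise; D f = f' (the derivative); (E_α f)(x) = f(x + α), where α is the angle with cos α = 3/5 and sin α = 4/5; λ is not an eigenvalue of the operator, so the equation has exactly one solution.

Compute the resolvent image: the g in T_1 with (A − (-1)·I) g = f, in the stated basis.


write g with unknown coordinates in the stated basis and equate coefficients in (A − (-1)·I) g = f
solving from the highest basis element down gives g = 9/4 + (81/41)cos x - (32/41)sin x
check: A g = (42/41)cos x + (23/82)sin x
so A g − (-1)·g = 9/4 + 3cos x - (1/2)sin x = f ✓

g(x) = 9/4 + (81/41)cos x - (32/41)sin x


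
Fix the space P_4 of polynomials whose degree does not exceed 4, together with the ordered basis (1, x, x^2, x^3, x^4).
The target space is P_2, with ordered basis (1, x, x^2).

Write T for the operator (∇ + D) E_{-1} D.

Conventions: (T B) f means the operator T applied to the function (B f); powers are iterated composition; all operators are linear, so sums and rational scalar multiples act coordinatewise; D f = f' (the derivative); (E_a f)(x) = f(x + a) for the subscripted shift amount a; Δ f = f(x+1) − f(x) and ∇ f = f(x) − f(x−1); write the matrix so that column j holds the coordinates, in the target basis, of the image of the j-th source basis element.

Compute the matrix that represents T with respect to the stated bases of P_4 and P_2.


image of 1: 0
image of x: 0
image of x^2: 4
image of x^3: 12x - 15
image of x^4: 24x^2 - 60x + 40
each image's coordinates form column j of the matrix

the matrix is [[0, 0, 4, -15, 40]; [0, 0, 0, 12, -60]; [0, 0, 0, 0, 24]] (rows listed top to bottom)


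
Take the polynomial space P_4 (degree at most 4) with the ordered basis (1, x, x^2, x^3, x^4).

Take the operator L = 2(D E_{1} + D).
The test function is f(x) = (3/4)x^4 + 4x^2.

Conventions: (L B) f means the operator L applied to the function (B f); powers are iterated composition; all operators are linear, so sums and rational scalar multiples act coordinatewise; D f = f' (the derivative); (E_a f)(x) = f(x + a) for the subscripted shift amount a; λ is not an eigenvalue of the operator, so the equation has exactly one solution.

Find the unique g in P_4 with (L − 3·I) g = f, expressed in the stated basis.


the result is g(x) = -(1/4)x^4 - (4/3)x^3 - (26/3)x^2 - (274/9)x - 1498/27

write g with unknown coordinates in the stated basis and equate coefficients in (L − 3·I) g = f
solving from the highest basis element down gives g = -(1/4)x^4 - (4/3)x^3 - (26/3)x^2 - (274/9)x - 1498/27
check: L g = -4x^3 - 22x^2 - (274/3)x - 1498/9
so L g − 3·g = (3/4)x^4 + 4x^2 = f ✓


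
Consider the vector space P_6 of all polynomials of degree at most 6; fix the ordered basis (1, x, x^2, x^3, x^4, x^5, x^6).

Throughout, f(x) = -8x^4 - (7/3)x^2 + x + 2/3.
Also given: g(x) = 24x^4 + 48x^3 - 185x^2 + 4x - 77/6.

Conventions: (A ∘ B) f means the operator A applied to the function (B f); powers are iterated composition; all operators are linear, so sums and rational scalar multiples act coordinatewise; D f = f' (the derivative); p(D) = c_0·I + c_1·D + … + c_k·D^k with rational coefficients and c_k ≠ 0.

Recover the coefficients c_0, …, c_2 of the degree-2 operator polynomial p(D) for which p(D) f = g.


p(D) = -3·I − (3/2)·D + 2·D^2, i.e. c_0 = -3, c_1 = -3/2, c_2 = 2

D^0 f = -8x^4 - (7/3)x^2 + x + 2/3
D^1 f = -32x^3 - (14/3)x + 1
D^2 f = -96x^2 - 14/3
matching coefficients of g against c_0 f + c_1 Df + … from the top degree down determines the c_i
solution: c_0 = -3, c_1 = -3/2, c_2 = 2


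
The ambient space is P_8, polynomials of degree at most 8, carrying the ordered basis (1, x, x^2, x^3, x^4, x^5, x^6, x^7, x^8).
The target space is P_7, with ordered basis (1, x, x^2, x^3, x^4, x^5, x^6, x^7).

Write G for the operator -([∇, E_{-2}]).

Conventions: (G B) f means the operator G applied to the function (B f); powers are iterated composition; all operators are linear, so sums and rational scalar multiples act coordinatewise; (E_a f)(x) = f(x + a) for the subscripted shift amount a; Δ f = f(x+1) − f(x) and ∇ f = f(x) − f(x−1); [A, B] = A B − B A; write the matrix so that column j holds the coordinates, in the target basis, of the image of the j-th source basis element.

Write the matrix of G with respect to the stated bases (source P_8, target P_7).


image of 1: 0
image of x: 0
image of x^2: 0
image of x^3: 0
image of x^4: 0
image of x^5: 0
image of x^6: 0
image of x^7: 0
image of x^8: 0
each image's coordinates form column j of the matrix

the matrix is [[0, 0, 0, 0, 0, 0, 0, 0, 0]; [0, 0, 0, 0, 0, 0, 0, 0, 0]; [0, 0, 0, 0, 0, 0, 0, 0, 0]; [0, 0, 0, 0, 0, 0, 0, 0, 0]; [0, 0, 0, 0, 0, 0, 0, 0, 0]; [0, 0, 0, 0, 0, 0, 0, 0, 0]; [0, 0, 0, 0, 0, 0, 0, 0, 0]; [0, 0, 0, 0, 0, 0, 0, 0, 0]] (rows listed top to bottom)


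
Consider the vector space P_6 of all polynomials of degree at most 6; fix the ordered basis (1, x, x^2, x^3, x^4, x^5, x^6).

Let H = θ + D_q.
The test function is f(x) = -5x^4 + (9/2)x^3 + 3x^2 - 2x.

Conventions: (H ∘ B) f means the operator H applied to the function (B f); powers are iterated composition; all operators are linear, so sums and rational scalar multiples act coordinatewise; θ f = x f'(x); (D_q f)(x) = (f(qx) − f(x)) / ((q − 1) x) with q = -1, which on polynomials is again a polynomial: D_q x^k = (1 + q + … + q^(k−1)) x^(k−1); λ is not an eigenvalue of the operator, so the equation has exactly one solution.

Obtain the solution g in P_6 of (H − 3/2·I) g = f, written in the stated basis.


write g with unknown coordinates in the stated basis and equate coefficients in (H − 3/2·I) g = f
solving from the highest basis element down gives g = -2x^4 + 3x^3 + 4x + 8/3
check: H g = -8x^4 + 9x^3 + 3x^2 + 4x + 4
so H g − 3/2·g = -5x^4 + (9/2)x^3 + 3x^2 - 2x = f ✓

g(x) = -2x^4 + 3x^3 + 4x + 8/3


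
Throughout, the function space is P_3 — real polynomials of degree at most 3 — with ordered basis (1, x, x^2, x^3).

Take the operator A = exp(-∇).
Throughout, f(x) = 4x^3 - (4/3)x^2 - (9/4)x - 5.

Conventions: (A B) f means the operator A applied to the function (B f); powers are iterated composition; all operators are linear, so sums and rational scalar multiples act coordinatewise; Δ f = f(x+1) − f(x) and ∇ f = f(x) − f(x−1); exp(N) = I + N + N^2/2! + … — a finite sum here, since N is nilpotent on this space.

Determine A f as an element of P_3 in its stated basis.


the image equals g(x) = 4x^3 - (40/3)x^2 + (293/12)x - 305/12

order-1 term: -12x^2 + (44/3)x - 37/12
order-2 term: 12x - 40/3
order-3 term: -4
the series for exp(-∇) f terminates at order 3
exp(-∇) f = 4x^3 - (40/3)x^2 + (293/12)x - 305/12


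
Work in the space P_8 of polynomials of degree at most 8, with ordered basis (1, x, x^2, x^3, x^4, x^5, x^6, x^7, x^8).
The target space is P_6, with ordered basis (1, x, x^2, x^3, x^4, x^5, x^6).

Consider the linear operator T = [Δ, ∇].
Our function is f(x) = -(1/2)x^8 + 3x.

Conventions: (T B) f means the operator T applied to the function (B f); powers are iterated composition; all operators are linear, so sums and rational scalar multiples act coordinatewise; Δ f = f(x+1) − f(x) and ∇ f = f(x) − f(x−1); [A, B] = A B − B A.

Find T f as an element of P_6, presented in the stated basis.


g(x) = 0

∇ f = -4x^7 + 14x^6 - 28x^5 + 35x^4 - 28x^3 + 14x^2 - 4x + 7/2
Δ ∇ f = -28x^6 - 70x^4 - 28x^2 - 1
Δ f = -4x^7 - 14x^6 - 28x^5 - 35x^4 - 28x^3 - 14x^2 - 4x + 5/2
∇ Δ f = -28x^6 - 70x^4 - 28x^2 - 1
[Δ, ∇] f = 0


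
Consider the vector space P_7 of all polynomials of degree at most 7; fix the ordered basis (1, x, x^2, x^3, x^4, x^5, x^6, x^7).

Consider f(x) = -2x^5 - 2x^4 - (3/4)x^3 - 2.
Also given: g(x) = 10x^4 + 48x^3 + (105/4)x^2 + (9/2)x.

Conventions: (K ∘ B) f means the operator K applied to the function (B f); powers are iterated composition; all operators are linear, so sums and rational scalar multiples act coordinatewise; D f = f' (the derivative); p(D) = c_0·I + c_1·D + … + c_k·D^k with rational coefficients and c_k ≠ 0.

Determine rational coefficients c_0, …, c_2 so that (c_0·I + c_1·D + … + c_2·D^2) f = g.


D^0 f = -2x^5 - 2x^4 - (3/4)x^3 - 2
D^1 f = -10x^4 - 8x^3 - (9/4)x^2
D^2 f = -40x^3 - 24x^2 - (9/2)x
matching coefficients of g against c_0 f + c_1 Df + … from the top degree down determines the c_i
solution: c_0 = 0, c_1 = -1, c_2 = -1

c_0 = 0, c_1 = -1, c_2 = -1


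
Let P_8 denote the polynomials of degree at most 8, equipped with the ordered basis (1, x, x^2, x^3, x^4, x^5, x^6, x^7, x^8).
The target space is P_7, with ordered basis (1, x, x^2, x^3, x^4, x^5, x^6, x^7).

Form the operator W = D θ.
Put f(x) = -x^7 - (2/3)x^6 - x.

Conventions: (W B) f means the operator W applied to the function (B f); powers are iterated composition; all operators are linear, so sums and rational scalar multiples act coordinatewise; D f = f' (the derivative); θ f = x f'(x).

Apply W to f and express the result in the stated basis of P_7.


the result is g(x) = -49x^6 - 24x^5 - 1

θ f = -7x^7 - 4x^6 - x
D θ f = -49x^6 - 24x^5 - 1


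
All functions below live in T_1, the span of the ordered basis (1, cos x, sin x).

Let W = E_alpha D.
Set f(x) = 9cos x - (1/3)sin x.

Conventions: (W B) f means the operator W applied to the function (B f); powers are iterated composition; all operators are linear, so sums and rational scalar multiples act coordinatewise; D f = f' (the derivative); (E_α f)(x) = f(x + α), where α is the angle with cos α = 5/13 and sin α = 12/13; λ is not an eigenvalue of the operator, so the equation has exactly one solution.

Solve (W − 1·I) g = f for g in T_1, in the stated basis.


the image equals g(x) = -(67/15)cos x + (16/15)sin x

write g with unknown coordinates in the stated basis and equate coefficients in (W − 1·I) g = f
solving from the highest basis element down gives g = -(67/15)cos x + (16/15)sin x
check: W g = (68/15)cos x + (11/15)sin x
so W g − 1·g = 9cos x - (1/3)sin x = f ✓


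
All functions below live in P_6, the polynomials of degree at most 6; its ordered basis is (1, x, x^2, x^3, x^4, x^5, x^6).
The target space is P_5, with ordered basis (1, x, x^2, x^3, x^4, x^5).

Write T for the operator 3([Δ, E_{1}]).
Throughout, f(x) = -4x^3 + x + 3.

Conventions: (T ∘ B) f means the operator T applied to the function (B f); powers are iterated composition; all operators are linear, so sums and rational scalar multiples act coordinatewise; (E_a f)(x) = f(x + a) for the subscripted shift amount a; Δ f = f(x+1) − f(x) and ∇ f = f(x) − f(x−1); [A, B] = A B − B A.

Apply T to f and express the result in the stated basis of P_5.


E_{1} f = -4x^3 - 12x^2 - 11x
Δ E_{1} f = -12x^2 - 36x - 27
Δ f = -12x^2 - 12x - 3
E_{1} Δ f = -12x^2 - 36x - 27
[Δ, E_{1}] f = 0
(3([Δ, E_{1}])) f = 0

the result is g(x) = 0


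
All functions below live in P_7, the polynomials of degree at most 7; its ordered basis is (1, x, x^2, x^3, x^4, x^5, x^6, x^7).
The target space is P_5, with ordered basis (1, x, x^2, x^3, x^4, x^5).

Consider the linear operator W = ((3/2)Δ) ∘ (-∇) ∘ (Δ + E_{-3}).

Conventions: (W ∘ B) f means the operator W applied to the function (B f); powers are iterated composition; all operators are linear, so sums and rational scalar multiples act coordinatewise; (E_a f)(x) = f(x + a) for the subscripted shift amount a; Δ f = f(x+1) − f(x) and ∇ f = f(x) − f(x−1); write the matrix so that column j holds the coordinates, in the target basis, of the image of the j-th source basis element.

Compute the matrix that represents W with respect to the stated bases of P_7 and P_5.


the matrix is [[0, 0, -3, 18, -183, 810, -4143, 18018]; [0, 0, 0, -9, 72, -915, 4860, -29001]; [0, 0, 0, 0, -18, 180, -2745, 17010]; [0, 0, 0, 0, 0, -30, 360, -6405]; [0, 0, 0, 0, 0, 0, -45, 630]; [0, 0, 0, 0, 0, 0, 0, -63]] (rows listed top to bottom)

image of 1: 0
image of x: 0
image of x^2: -3
image of x^3: -9x + 18
image of x^4: -18x^2 + 72x - 183
image of x^5: -30x^3 + 180x^2 - 915x + 810
image of x^6: -45x^4 + 360x^3 - 2745x^2 + 4860x - 4143
image of x^7: -63x^5 + 630x^4 - 6405x^3 + 17010x^2 - 29001x + 18018
each image's coordinates form column j of the matrix


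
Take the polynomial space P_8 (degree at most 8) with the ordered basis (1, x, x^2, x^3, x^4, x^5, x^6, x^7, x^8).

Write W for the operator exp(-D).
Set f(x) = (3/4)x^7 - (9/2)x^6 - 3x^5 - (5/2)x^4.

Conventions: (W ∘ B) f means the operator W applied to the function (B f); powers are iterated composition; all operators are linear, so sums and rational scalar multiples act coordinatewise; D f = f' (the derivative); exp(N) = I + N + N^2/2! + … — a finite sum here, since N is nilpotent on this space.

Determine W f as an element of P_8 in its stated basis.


g(x) = (3/4)x^7 - (39/4)x^6 + (159/4)x^5 - (325/4)x^4 + (385/4)x^3 - (273/4)x^2 + (109/4)x - 19/4

order-1 term: -(21/4)x^6 + 27x^5 + 15x^4 + 10x^3
order-2 term: (63/4)x^5 - (135/2)x^4 - 30x^3 - 15x^2
order-3 term: -(105/4)x^4 + 90x^3 + 30x^2 + 10x
order-4 term: (105/4)x^3 - (135/2)x^2 - 15x - 5/2
order-5 term: -(63/4)x^2 + 27x + 3
order-6 term: (21/4)x - 9/2
order-7 term: -3/4
the series for exp(-D) f terminates at order 7
exp(-D) f = (3/4)x^7 - (39/4)x^6 + (159/4)x^5 - (325/4)x^4 + (385/4)x^3 - (273/4)x^2 + (109/4)x - 19/4


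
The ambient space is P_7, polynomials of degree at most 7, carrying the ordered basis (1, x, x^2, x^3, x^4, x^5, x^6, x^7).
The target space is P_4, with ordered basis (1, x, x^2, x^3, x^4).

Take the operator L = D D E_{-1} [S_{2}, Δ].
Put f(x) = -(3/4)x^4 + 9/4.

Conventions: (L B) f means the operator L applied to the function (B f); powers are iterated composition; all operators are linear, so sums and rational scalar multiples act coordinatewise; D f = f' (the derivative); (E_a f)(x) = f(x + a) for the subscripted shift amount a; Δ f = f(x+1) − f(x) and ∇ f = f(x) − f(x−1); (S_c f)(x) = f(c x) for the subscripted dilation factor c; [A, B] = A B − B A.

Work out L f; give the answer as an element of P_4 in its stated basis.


Δ f = -3x^3 - (9/2)x^2 - 3x - 3/4
S_{2} Δ f = -24x^3 - 18x^2 - 6x - 3/4
S_{2} f = -12x^4 + 9/4
Δ S_{2} f = -48x^3 - 72x^2 - 48x - 12
[S_{2}, Δ] f = 24x^3 + 54x^2 + 42x + 45/4
E_{-1} [S_{2}, Δ] f = 24x^3 - 18x^2 + 6x - 3/4
D E_{-1} [S_{2}, Δ] f = 72x^2 - 36x + 6
D D E_{-1} [S_{2}, Δ] f = 144x - 36

the result is g(x) = 144x - 36


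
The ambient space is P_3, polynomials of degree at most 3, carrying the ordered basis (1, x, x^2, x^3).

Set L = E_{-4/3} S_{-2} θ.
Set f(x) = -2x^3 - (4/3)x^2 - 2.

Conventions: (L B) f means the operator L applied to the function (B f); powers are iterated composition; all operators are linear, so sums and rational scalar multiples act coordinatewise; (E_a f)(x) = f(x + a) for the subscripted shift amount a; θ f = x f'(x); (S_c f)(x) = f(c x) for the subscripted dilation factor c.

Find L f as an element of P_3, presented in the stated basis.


the image equals g(x) = 48x^3 - (608/3)x^2 + (2560/9)x - 3584/27

θ f = -6x^3 - (8/3)x^2
S_{-2} θ f = 48x^3 - (32/3)x^2
E_{-4/3} (S_{-2} θ) f = 48x^3 - (608/3)x^2 + (2560/9)x - 3584/27


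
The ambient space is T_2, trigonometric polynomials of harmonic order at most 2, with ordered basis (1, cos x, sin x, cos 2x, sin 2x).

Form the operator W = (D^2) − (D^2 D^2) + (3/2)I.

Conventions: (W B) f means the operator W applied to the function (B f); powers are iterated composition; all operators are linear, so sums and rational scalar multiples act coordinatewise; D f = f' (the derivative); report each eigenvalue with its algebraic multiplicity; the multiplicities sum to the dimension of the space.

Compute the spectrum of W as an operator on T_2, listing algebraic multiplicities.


image of 1: 3/2
image of cos x: -(1/2)cos x
image of sin x: -(1/2)sin x
image of cos 2x: -(37/2)cos 2x
image of sin 2x: -(37/2)sin 2x
the matrix is diagonal; its diagonal is (3/2, -1/2, -1/2, -37/2, -37/2)
for a triangular matrix the eigenvalues are the diagonal entries, with algebraic multiplicity their repetition count

λ = -37/2 (multiplicity 2), λ = -1/2 (multiplicity 2), λ = 3/2 (multiplicity 1)


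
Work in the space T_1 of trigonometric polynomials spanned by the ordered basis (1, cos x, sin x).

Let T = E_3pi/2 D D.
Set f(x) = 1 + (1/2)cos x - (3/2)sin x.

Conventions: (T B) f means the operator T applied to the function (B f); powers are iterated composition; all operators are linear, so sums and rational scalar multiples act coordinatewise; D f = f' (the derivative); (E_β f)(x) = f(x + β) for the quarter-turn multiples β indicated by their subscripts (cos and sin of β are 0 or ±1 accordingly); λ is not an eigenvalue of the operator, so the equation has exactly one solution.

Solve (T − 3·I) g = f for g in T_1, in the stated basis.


write g with unknown coordinates in the stated basis and equate coefficients in (T − 3·I) g = f
solving from the highest basis element down gives g = -1/3 + (1/2)sin x
check: T g = (1/2)cos x
so T g − 3·g = 1 + (1/2)cos x - (3/2)sin x = f ✓

the image equals g(x) = -1/3 + (1/2)sin x


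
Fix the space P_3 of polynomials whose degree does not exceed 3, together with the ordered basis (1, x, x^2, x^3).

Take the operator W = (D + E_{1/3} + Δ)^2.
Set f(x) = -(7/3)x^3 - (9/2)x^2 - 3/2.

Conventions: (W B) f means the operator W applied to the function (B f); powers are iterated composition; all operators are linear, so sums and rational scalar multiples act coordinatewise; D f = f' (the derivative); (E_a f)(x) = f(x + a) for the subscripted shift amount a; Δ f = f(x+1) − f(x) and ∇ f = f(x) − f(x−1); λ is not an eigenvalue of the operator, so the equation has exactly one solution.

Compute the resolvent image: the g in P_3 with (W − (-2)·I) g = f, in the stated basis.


the result is g(x) = -(7/9)x^3 + (115/54)x^2 + (868/243)x - 47209/4374

write g with unknown coordinates in the stated basis and equate coefficients in (W − (-2)·I) g = f
solving from the highest basis element down gives g = -(7/9)x^3 + (115/54)x^2 + (868/243)x - 47209/4374
check: W g = -(7/9)x^3 - (473/54)x^2 - (1736/243)x + 87857/4374
so W g − (-2)·g = -(7/3)x^3 - (9/2)x^2 - 3/2 = f ✓


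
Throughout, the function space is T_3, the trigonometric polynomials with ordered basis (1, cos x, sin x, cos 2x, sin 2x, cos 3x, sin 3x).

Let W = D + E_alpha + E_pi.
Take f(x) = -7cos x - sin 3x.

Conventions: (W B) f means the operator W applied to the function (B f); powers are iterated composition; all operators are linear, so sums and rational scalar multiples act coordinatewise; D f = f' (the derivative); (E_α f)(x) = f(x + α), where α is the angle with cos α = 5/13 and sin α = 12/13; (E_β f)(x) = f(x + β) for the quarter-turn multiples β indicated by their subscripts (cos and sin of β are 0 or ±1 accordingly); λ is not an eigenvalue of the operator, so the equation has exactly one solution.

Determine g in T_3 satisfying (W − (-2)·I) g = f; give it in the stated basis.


g(x) = -(126/73)cos x - (175/73)sin x + (1921/5043)cos 3x - (18/1681)sin 3x

write g with unknown coordinates in the stated basis and equate coefficients in (W − (-2)·I) g = f
solving from the highest basis element down gives g = -(126/73)cos x - (175/73)sin x + (1921/5043)cos 3x - (18/1681)sin 3x
check: W g = -(259/73)cos x + (350/73)sin x - (3842/5043)cos 3x - (1645/1681)sin 3x
so W g − (-2)·g = -7cos x - sin 3x = f ✓


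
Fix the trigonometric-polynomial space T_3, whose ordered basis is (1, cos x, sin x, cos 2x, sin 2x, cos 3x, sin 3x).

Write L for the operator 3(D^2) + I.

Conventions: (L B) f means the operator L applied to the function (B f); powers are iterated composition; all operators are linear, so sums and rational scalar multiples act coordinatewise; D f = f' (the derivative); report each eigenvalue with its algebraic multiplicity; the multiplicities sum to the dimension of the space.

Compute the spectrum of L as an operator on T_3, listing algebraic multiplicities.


λ = -26 (multiplicity 2), λ = -11 (multiplicity 2), λ = -2 (multiplicity 2), λ = 1 (multiplicity 1)

image of 1: 1
image of cos x: -2cos x
image of sin x: -2sin x
image of cos 2x: -11cos 2x
image of sin 2x: -11sin 2x
image of cos 3x: -26cos 3x
image of sin 3x: -26sin 3x
the matrix is diagonal; its diagonal is (1, -2, -2, -11, -11, -26, -26)
for a triangular matrix the eigenvalues are the diagonal entries, with algebraic multiplicity their repetition count


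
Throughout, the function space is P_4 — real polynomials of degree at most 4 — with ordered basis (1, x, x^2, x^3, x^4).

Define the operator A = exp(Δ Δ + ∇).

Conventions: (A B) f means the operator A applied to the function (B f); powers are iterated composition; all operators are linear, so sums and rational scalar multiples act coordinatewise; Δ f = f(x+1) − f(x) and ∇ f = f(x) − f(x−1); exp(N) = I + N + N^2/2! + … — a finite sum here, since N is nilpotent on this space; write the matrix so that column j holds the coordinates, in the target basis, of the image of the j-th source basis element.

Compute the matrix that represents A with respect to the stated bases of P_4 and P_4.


image of 1: 1
image of x: x + 1
image of x^2: x^2 + 2x + 2
image of x^3: x^3 + 3x^2 + 6x + 11
image of x^4: x^4 + 4x^3 + 12x^2 + 44x + 51
each image's coordinates form column j of the matrix

the matrix is [[1, 1, 2, 11, 51]; [0, 1, 2, 6, 44]; [0, 0, 1, 3, 12]; [0, 0, 0, 1, 4]; [0, 0, 0, 0, 1]] (rows listed top to bottom)


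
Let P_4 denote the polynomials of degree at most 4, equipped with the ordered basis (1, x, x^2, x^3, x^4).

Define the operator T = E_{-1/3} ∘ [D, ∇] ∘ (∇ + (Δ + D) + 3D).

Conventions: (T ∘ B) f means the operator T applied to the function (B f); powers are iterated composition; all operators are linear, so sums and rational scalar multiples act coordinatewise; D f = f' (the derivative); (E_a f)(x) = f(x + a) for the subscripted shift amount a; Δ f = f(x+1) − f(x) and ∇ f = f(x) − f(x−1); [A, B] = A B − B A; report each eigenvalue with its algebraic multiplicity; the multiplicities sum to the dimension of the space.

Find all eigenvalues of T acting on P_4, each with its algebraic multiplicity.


image of 1: 0
image of x: 0
image of x^2: 0
image of x^3: 0
image of x^4: 0
the matrix is upper triangular; its diagonal is (0, 0, 0, 0, 0)
for a triangular matrix the eigenvalues are the diagonal entries, with algebraic multiplicity their repetition count

λ = 0 (multiplicity 5)


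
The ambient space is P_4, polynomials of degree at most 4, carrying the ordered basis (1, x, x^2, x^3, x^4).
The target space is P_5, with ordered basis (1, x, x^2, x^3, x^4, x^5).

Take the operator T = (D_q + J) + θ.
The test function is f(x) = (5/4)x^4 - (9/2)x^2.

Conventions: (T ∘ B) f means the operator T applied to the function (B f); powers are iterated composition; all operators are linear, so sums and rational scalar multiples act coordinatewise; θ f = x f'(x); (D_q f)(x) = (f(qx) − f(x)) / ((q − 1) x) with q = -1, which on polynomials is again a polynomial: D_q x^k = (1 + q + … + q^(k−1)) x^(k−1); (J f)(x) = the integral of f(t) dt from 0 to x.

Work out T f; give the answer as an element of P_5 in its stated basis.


the result is g(x) = (1/4)x^5 + 5x^4 - (3/2)x^3 - 9x^2

D_q f = 0
J f = (1/4)x^5 - (3/2)x^3
(D_q + J) f = (1/4)x^5 - (3/2)x^3
θ f = 5x^4 - 9x^2
((D_q + J) + θ) f = (1/4)x^5 + 5x^4 - (3/2)x^3 - 9x^2


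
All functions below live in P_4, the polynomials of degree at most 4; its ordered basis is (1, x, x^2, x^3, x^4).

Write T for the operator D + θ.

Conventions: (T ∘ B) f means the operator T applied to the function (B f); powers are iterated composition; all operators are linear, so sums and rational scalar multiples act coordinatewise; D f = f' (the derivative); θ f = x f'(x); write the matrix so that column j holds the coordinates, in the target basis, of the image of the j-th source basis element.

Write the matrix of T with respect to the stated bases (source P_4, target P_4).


the matrix is [[0, 1, 0, 0, 0]; [0, 1, 2, 0, 0]; [0, 0, 2, 3, 0]; [0, 0, 0, 3, 4]; [0, 0, 0, 0, 4]] (rows listed top to bottom)

image of 1: 0
image of x: x + 1
image of x^2: 2x^2 + 2x
image of x^3: 3x^3 + 3x^2
image of x^4: 4x^4 + 4x^3
each image's coordinates form column j of the matrix


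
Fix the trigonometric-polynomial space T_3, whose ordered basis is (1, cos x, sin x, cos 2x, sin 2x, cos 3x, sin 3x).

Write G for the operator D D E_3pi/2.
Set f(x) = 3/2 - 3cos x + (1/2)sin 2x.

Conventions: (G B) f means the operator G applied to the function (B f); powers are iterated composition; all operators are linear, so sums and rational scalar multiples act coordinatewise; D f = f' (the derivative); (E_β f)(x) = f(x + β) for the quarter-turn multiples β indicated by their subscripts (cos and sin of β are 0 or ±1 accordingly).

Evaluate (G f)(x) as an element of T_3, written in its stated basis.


E_3pi/2 f = 3/2 - 3sin x - (1/2)sin 2x
D E_3pi/2 f = -3cos x - cos 2x
D D E_3pi/2 f = 3sin x + 2sin 2x

g(x) = 3sin x + 2sin 2x


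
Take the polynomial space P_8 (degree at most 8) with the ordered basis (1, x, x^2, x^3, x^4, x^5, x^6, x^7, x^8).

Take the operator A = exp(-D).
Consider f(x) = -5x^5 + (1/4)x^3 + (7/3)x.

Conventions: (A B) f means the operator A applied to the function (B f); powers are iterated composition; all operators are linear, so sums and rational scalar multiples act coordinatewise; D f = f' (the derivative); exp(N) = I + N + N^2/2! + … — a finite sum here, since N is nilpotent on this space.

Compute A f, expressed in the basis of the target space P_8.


the result is g(x) = -5x^5 + 25x^4 - (199/4)x^3 + (197/4)x^2 - (263/12)x + 29/12

order-1 term: 25x^4 - (3/4)x^2 - 7/3
order-2 term: -50x^3 + (3/4)x
order-3 term: 50x^2 - 1/4
order-4 term: -25x
order-5 term: 5
the series for exp(-D) f terminates at order 5
exp(-D) f = -5x^5 + 25x^4 - (199/4)x^3 + (197/4)x^2 - (263/12)x + 29/12


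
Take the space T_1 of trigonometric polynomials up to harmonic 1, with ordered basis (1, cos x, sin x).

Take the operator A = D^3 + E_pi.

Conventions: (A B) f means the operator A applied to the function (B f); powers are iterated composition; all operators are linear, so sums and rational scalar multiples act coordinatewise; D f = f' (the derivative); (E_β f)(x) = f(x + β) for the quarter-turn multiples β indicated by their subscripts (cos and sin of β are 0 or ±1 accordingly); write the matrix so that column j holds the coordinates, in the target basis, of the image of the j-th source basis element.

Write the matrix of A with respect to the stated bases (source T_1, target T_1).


the matrix is [[1, 0, 0]; [0, -1, -1]; [0, 1, -1]] (rows listed top to bottom)

image of 1: 1
image of cos x: -cos x + sin x
image of sin x: -cos x - sin x
each image's coordinates form column j of the matrix


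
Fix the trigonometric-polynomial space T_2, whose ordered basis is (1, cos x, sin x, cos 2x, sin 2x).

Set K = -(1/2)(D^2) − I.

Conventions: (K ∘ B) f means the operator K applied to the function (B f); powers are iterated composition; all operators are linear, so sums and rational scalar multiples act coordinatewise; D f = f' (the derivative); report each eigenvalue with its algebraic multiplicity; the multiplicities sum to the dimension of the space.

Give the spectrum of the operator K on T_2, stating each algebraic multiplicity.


λ = -1 (multiplicity 1), λ = -1/2 (multiplicity 2), λ = 1 (multiplicity 2)

image of 1: -1
image of cos x: -(1/2)cos x
image of sin x: -(1/2)sin x
image of cos 2x: cos 2x
image of sin 2x: sin 2x
the matrix is diagonal; its diagonal is (-1, -1/2, -1/2, 1, 1)
for a triangular matrix the eigenvalues are the diagonal entries, with algebraic multiplicity their repetition count


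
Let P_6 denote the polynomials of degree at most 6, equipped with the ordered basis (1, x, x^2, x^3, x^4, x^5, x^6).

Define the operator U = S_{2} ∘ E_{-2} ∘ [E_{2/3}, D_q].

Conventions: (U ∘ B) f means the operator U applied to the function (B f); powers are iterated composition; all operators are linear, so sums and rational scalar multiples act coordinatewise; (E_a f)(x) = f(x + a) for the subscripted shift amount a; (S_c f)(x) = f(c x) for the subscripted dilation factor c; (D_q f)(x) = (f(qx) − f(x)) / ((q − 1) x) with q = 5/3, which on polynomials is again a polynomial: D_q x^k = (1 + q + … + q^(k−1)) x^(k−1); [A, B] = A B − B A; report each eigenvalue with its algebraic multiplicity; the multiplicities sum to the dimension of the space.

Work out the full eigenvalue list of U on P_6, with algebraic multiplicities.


λ = 0 (multiplicity 7)

image of 1: 0
image of x: 0
image of x^2: 4/9
image of x^3: (104/27)x - 224/81
image of x^4: (608/27)x^2 - (2624/81)x + 8512/729
image of x^5: (26944/243)x^3 - (58240/243)x^2 + (378496/2187)x - 273920/6561
image of x^6: (361664/729)x^4 - (3131648/2187)x^3 + (10191616/6561)x^2 - (14774272/19683)x + 8049664/59049
the matrix is upper triangular; its diagonal is (0, 0, 0, 0, 0, 0, 0)
for a triangular matrix the eigenvalues are the diagonal entries, with algebraic multiplicity their repetition count


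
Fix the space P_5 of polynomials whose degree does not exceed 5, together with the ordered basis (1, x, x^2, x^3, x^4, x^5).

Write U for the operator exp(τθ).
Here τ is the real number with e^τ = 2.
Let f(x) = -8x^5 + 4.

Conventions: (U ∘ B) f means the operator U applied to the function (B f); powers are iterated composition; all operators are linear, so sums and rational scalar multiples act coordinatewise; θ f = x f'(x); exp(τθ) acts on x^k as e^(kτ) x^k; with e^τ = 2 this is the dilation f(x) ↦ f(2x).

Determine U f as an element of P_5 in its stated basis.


exp(τθ) x^k = e^(kτ) x^k; with e^τ = 2 this sends x^k to 2^k x^k
x^5 ↦ 32 x^5
applying this coordinatewise to f: exp(τθ) f = -256x^5 + 4

g(x) = -256x^5 + 4


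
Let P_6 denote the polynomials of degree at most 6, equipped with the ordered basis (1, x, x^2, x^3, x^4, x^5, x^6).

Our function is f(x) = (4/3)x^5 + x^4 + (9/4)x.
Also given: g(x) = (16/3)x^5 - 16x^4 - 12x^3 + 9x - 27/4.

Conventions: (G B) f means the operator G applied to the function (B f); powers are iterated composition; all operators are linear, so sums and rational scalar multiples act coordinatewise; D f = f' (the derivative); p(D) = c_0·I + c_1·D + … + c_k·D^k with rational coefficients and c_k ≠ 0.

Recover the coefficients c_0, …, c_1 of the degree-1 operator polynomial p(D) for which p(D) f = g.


D^0 f = (4/3)x^5 + x^4 + (9/4)x
D^1 f = (20/3)x^4 + 4x^3 + 9/4
matching coefficients of g against c_0 f + c_1 Df + … from the top degree down determines the c_i
solution: c_0 = 4, c_1 = -3

p(D) = 4·I − 3·D, i.e. c_0 = 4, c_1 = -3


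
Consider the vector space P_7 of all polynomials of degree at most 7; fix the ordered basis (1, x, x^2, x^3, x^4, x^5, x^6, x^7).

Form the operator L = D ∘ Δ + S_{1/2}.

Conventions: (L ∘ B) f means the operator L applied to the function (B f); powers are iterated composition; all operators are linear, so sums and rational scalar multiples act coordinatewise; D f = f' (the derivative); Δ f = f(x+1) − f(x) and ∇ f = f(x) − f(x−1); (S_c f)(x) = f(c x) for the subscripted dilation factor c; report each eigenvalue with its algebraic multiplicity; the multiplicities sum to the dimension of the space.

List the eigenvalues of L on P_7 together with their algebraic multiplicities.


image of 1: 1
image of x: (1/2)x
image of x^2: (1/4)x^2 + 2
image of x^3: (1/8)x^3 + 6x + 3
image of x^4: (1/16)x^4 + 12x^2 + 12x + 4
image of x^5: (1/32)x^5 + 20x^3 + 30x^2 + 20x + 5
image of x^6: (1/64)x^6 + 30x^4 + 60x^3 + 60x^2 + 30x + 6
image of x^7: (1/128)x^7 + 42x^5 + 105x^4 + 140x^3 + 105x^2 + 42x + 7
the matrix is upper triangular; its diagonal is (1, 1/2, 1/4, 1/8, 1/16, 1/32, 1/64, 1/128)
for a triangular matrix the eigenvalues are the diagonal entries, with algebraic multiplicity their repetition count

λ = 1/128 (multiplicity 1), λ = 1/64 (multiplicity 1), λ = 1/32 (multiplicity 1), λ = 1/16 (multiplicity 1), λ = 1/8 (multiplicity 1), λ = 1/4 (multiplicity 1), λ = 1/2 (multiplicity 1), λ = 1 (multiplicity 1)


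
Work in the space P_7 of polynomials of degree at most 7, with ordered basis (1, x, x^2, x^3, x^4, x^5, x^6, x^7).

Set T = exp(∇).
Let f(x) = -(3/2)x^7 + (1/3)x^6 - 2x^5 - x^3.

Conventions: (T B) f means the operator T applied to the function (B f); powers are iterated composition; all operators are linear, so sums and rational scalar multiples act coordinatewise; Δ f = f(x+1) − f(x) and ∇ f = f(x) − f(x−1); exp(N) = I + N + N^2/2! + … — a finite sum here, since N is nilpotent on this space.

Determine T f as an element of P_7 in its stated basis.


the image equals g(x) = -(3/2)x^7 - (61/6)x^6 + (85/2)x^4 - (361/6)x^3 - 41x^2 + (177/2)x - 39/2

order-1 term: -(21/2)x^6 + (67/2)x^5 - (135/2)x^4 + (475/6)x^3 - (119/2)x^2 + (51/2)x - 29/6
order-2 term: -(63/2)x^5 + (325/2)x^4 - (815/2)x^3 + (1135/2)x^2 - (857/2)x + 827/6
order-3 term: -(105/2)x^4 + (965/3)x^3 - (1675/2)x^2 + 1055x - 1065/2
order-4 term: -(105/2)x^3 + 320x^2 - (1425/2)x + 1700/3
order-5 term: -(63/2)x^2 + (319/2)x - 217
order-6 term: -(21/2)x + 191/6
order-7 term: -3/2
the series for exp(∇) f terminates at order 7
exp(∇) f = -(3/2)x^7 - (61/6)x^6 + (85/2)x^4 - (361/6)x^3 - 41x^2 + (177/2)x - 39/2


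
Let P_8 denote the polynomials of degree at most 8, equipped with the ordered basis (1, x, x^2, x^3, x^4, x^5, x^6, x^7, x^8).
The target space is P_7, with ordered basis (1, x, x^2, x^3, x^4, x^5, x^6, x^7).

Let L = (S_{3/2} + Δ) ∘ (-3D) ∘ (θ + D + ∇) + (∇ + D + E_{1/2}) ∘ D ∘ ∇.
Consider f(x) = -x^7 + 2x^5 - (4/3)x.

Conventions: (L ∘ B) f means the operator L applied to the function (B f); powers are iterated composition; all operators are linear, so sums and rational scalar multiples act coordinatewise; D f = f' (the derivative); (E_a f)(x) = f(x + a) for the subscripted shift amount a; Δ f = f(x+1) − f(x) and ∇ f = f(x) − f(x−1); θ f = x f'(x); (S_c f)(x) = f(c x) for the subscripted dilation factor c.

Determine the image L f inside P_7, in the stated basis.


θ f = -7x^7 + 10x^5 - (4/3)x
D f = -7x^6 + 10x^4 - 4/3
∇ f = -7x^6 + 21x^5 - 25x^4 + 15x^3 - x^2 - 3x - 1/3
(θ + D + ∇) f = -7x^7 - 14x^6 + 31x^5 - 15x^4 + 15x^3 - x^2 - (13/3)x - 5/3
D (θ + D + ∇) f = -49x^6 - 84x^5 + 155x^4 - 60x^3 + 45x^2 - 2x - 13/3
(-3D) (θ + D + ∇) f = 147x^6 + 252x^5 - 465x^4 + 180x^3 - 135x^2 + 6x + 13
S_{3/2} (-3D) (θ + D + ∇) f = (107163/64)x^6 + (15309/8)x^5 - (37665/16)x^4 + (1215/2)x^3 - (1215/4)x^2 + 9x + 13
Δ (-3D) (θ + D + ∇) f = 882x^5 + 3465x^4 + 3600x^3 + 2475x^2 + 552x - 15
(S_{3/2} + Δ) (-3D) (θ + D + ∇) f = (107163/64)x^6 + (22365/8)x^5 + (17775/16)x^4 + (8415/2)x^3 + (8685/4)x^2 + 561x - 2
∇ f = -7x^6 + 21x^5 - 25x^4 + 15x^3 - x^2 - 3x - 1/3
D ∇ f = -42x^5 + 105x^4 - 100x^3 + 45x^2 - 2x - 3
∇ D ∇ f = -210x^4 + 840x^3 - 1350x^2 + 1020x - 294
D D ∇ f = -210x^4 + 420x^3 - 300x^2 + 90x - 2
E_{1/2} D ∇ f = -42x^5 + 5x^3 + (59/8)x
(∇ + D + E_{1/2}) D ∇ f = -42x^5 - 420x^4 + 1265x^3 - 1650x^2 + (8939/8)x - 296
((S_{3/2} + Δ) ∘ (-3D) ∘ (θ + D + ∇) + (∇ + D + E_{1/2}) ∘ D ∘ ∇) f = (107163/64)x^6 + (22029/8)x^5 + (11055/16)x^4 + (10945/2)x^3 + (2085/4)x^2 + (13427/8)x - 298

the result is g(x) = (107163/64)x^6 + (22029/8)x^5 + (11055/16)x^4 + (10945/2)x^3 + (2085/4)x^2 + (13427/8)x - 298


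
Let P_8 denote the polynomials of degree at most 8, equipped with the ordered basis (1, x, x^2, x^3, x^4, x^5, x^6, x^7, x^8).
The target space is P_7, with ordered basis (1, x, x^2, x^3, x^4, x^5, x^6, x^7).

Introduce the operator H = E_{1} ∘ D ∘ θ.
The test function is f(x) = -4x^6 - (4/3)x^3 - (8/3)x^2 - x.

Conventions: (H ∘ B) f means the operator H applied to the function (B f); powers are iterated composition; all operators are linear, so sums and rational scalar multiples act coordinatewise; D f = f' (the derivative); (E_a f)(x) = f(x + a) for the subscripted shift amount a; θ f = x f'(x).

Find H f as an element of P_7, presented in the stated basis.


θ f = -24x^6 - 4x^3 - (16/3)x^2 - x
D θ f = -144x^5 - 12x^2 - (32/3)x - 1
E_{1} D θ f = -144x^5 - 720x^4 - 1440x^3 - 1452x^2 - (2264/3)x - 503/3

g(x) = -144x^5 - 720x^4 - 1440x^3 - 1452x^2 - (2264/3)x - 503/3


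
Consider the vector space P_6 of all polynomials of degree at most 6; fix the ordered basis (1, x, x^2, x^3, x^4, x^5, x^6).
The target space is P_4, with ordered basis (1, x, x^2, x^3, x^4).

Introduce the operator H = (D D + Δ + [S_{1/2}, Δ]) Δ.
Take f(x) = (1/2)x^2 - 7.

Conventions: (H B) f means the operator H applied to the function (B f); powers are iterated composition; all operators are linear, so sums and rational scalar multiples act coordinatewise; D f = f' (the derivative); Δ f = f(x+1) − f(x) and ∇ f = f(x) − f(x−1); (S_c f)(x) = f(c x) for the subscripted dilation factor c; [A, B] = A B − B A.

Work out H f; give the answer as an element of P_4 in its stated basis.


the image equals g(x) = 3/2

Δ f = x + 1/2
D Δ f = 1
D D Δ f = 0
Δ Δ f = 1
Δ Δ f = 1
S_{1/2} Δ Δ f = 1
S_{1/2} Δ f = (1/2)x + 1/2
Δ S_{1/2} Δ f = 1/2
[S_{1/2}, Δ] Δ f = 1/2
(D D + Δ + [S_{1/2}, Δ]) Δ f = 3/2


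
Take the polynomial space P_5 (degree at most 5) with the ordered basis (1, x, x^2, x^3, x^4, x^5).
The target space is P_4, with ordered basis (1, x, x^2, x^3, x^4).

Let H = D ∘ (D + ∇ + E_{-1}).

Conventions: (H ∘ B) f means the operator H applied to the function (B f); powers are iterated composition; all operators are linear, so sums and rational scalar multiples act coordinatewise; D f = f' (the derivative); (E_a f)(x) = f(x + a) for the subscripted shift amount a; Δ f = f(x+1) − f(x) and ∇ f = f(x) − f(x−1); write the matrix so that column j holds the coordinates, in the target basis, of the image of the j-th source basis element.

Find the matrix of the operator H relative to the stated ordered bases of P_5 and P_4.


the matrix is [[0, 1, 2, 0, 0, 0]; [0, 0, 2, 6, 0, 0]; [0, 0, 0, 3, 12, 0]; [0, 0, 0, 0, 4, 20]; [0, 0, 0, 0, 0, 5]] (rows listed top to bottom)

image of 1: 0
image of x: 1
image of x^2: 2x + 2
image of x^3: 3x^2 + 6x
image of x^4: 4x^3 + 12x^2
image of x^5: 5x^4 + 20x^3
each image's coordinates form column j of the matrix


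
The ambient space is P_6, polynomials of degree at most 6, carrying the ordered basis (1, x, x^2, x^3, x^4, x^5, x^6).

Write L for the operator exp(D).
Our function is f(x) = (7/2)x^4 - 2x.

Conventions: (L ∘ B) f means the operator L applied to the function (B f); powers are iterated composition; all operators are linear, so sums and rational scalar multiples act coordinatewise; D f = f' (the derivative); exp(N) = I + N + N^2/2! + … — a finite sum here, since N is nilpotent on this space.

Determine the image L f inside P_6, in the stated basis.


the image equals g(x) = (7/2)x^4 + 14x^3 + 21x^2 + 12x + 3/2

order-1 term: 14x^3 - 2
order-2 term: 21x^2
order-3 term: 14x
order-4 term: 7/2
the series for exp(D) f terminates at order 4
exp(D) f = (7/2)x^4 + 14x^3 + 21x^2 + 12x + 3/2


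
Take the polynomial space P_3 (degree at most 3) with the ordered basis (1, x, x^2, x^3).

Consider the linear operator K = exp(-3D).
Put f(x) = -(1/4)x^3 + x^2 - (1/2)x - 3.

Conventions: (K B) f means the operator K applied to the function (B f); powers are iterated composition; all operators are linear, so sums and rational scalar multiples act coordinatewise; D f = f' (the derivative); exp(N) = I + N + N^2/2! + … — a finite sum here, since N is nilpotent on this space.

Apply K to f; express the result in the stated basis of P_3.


order-1 term: (9/4)x^2 - 6x + 3/2
order-2 term: -(27/4)x + 9
order-3 term: 27/4
the series for exp(-3D) f terminates at order 3
exp(-3D) f = -(1/4)x^3 + (13/4)x^2 - (53/4)x + 57/4

the image equals g(x) = -(1/4)x^3 + (13/4)x^2 - (53/4)x + 57/4
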